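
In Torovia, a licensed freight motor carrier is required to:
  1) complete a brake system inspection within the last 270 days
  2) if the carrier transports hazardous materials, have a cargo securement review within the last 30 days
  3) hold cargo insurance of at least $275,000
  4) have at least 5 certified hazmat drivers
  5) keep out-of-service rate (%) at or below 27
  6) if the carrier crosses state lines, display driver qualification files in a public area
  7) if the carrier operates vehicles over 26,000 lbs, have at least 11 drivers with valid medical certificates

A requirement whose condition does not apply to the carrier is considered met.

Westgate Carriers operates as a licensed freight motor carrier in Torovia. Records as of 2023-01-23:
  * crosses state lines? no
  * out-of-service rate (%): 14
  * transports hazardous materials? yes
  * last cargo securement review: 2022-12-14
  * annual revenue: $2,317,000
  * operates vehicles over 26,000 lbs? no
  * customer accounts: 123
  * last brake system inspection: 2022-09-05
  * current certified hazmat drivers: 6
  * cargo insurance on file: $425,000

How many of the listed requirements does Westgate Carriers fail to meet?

1

1. brake system inspection 140 days ago vs limit 270 → met
2. condition 'transports hazardous materials' holds; cargo securement review 40 days ago vs limit 30 → not met
3. cargo insurance $425,000 ≥ $275,000 → met
4. certified hazmat drivers 6 ≥ 5 → met
5. out-of-service rate (%) 14 ≤ 27 → met
6. condition 'crosses state lines' does not hold → requirement n/a → met
7. condition 'operates vehicles over 26,000 lbs' does not hold → requirement n/a → met
Not met: 1 of 7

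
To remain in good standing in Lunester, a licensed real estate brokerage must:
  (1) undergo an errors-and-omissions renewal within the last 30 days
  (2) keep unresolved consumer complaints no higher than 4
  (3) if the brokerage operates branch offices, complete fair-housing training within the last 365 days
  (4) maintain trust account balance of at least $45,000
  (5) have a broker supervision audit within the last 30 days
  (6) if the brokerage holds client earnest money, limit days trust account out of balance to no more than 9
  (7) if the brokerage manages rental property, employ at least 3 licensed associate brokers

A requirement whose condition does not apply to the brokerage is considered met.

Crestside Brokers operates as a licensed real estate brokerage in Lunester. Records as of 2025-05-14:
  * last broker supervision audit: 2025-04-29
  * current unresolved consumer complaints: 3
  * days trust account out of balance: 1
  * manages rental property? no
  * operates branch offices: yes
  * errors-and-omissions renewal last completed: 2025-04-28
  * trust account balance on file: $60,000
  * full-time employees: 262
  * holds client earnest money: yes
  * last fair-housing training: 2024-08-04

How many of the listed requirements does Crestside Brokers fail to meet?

1. errors-and-omissions renewal 16 days ago vs limit 30 → met
2. unresolved consumer complaints 3 ≤ 4 → met
3. condition 'operates branch offices' holds; fair-housing training 283 days ago vs limit 365 → met
4. trust account balance $60,000 ≥ $45,000 → met
5. broker supervision audit 15 days ago vs limit 30 → met
6. condition 'holds client earnest money' holds; days trust account out of balance 1 ≤ 9 → met
7. condition 'manages rental property' does not hold → requirement n/a → met
Not met: 0 of 7

0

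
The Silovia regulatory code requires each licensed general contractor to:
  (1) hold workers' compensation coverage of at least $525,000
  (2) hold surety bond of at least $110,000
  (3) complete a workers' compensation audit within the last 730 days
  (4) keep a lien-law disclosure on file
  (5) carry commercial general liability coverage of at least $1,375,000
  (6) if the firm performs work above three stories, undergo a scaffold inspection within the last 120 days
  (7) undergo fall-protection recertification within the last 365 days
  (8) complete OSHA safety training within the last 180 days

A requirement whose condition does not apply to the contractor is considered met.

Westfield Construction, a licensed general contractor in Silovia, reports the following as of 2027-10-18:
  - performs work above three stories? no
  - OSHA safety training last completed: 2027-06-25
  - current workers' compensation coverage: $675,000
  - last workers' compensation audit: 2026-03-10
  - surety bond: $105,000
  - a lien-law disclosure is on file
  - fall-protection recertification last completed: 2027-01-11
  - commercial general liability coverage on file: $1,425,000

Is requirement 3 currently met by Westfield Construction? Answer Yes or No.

3. workers' compensation audit 587 days ago vs limit 730 → met

Yes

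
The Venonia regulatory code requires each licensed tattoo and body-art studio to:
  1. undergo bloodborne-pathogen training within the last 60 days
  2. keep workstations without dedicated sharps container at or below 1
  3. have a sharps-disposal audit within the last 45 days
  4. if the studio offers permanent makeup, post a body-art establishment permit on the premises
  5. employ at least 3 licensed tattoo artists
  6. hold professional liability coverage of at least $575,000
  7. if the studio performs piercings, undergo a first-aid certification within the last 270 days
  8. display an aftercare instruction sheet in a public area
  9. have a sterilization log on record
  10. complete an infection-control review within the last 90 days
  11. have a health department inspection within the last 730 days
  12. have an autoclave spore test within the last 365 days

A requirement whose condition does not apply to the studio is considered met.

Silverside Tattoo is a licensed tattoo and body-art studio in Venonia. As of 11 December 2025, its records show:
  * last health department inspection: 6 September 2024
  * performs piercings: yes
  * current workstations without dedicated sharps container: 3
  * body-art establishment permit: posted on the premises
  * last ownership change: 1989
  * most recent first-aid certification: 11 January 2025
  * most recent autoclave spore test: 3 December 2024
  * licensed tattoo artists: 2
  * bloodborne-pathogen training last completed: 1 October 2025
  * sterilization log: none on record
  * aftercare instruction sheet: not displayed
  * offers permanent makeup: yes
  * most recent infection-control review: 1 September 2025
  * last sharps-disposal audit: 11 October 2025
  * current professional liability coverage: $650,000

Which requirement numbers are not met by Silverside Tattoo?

1. bloodborne-pathogen training 71 days ago vs limit 60 → not met
2. workstations without dedicated sharps container 3 > 1 → not met
3. sharps-disposal audit 61 days ago vs limit 45 → not met
4. condition 'offers permanent makeup' holds; body-art establishment permit present → met
5. licensed tattoo artists 2 < 3 → not met
6. professional liability coverage $650,000 ≥ $575,000 → met
7. condition 'performs piercings' holds; first-aid certification 334 days ago vs limit 270 → not met
8. aftercare instruction sheet absent → not met
9. sterilization log absent → not met
10. infection-control review 101 days ago vs limit 90 → not met
11. health department inspection 461 days ago vs limit 730 → met
12. autoclave spore test 373 days ago vs limit 365 → not met
Not met: 1, 2, 3, 5, 7, 8, 9, 10, 12

1, 2, 3, 5, 7, 8, 9, 10, 12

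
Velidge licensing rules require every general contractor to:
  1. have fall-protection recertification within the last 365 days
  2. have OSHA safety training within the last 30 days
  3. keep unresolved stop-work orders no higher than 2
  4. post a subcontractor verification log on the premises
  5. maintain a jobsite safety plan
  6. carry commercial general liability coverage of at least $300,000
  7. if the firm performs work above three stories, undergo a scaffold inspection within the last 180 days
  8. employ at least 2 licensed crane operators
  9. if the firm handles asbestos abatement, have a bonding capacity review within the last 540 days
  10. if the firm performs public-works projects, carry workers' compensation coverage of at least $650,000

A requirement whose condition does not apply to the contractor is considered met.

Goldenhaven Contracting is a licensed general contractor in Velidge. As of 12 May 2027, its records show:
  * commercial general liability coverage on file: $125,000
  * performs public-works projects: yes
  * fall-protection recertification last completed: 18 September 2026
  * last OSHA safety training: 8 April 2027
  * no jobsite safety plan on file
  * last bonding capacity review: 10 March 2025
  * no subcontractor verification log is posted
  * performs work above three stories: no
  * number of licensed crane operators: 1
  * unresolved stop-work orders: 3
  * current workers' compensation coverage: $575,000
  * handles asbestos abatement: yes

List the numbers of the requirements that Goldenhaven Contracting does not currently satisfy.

2, 3, 4, 5, 6, 8, 9, 10

1. fall-protection recertification 236 days ago vs limit 365 → met
2. OSHA safety training 34 days ago vs limit 30 → not met
3. unresolved stop-work orders 3 > 2 → not met
4. subcontractor verification log absent → not met
5. jobsite safety plan absent → not met
6. commercial general liability coverage $125,000 < $300,000 → not met
7. condition 'performs work above three stories' does not hold → requirement n/a → met
8. licensed crane operators 1 < 2 → not met
9. condition 'handles asbestos abatement' holds; bonding capacity review 793 days ago vs limit 540 → not met
10. condition 'performs public-works projects' holds; workers' compensation coverage $575,000 < $650,000 → not met
Not met: 2, 3, 4, 5, 6, 8, 9, 10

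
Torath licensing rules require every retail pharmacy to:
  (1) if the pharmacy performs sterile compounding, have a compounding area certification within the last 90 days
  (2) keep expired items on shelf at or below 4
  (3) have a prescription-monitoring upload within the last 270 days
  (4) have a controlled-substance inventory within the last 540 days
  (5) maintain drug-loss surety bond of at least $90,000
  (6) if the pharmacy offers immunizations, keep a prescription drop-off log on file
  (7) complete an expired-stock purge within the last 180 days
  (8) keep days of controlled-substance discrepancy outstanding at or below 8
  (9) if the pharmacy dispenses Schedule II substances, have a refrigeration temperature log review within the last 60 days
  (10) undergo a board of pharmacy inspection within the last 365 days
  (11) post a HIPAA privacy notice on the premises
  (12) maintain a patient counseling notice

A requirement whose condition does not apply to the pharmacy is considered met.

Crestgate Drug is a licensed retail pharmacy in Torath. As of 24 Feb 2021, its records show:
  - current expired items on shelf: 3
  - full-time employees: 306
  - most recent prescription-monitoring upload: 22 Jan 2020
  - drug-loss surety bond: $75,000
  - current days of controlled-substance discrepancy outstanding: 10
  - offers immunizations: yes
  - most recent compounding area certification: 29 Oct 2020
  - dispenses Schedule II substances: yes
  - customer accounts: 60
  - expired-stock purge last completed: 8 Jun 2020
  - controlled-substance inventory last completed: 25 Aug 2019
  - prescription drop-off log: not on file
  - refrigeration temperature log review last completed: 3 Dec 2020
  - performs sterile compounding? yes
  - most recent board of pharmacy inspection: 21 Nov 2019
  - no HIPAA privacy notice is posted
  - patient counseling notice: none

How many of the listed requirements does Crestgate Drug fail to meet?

1. condition 'performs sterile compounding' holds; compounding area certification 118 days ago vs limit 90 → not met
2. expired items on shelf 3 ≤ 4 → met
3. prescription-monitoring upload 399 days ago vs limit 270 → not met
4. controlled-substance inventory 549 days ago vs limit 540 → not met
5. drug-loss surety bond $75,000 < $90,000 → not met
6. condition 'offers immunizations' holds; prescription drop-off log absent → not met
7. expired-stock purge 261 days ago vs limit 180 → not met
8. days of controlled-substance discrepancy outstanding 10 > 8 → not met
9. condition 'dispenses Schedule II substances' holds; refrigeration temperature log review 83 days ago vs limit 60 → not met
10. board of pharmacy inspection 461 days ago vs limit 365 → not met
11. HIPAA privacy notice absent → not met
12. patient counseling notice absent → not met
Not met: 11 of 12

11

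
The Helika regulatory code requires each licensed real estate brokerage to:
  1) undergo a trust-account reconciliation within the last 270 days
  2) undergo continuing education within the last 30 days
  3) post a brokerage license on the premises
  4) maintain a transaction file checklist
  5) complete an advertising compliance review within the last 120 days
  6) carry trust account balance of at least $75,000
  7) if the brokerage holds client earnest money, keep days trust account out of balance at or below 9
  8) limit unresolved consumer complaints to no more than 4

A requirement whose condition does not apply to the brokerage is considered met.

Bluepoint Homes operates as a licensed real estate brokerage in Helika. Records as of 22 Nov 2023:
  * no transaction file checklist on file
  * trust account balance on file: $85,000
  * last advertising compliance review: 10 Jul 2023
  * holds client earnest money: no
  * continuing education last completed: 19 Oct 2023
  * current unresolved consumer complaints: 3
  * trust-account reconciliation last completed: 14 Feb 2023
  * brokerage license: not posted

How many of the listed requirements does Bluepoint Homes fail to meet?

5

1. trust-account reconciliation 281 days ago vs limit 270 → not met
2. continuing education 34 days ago vs limit 30 → not met
3. brokerage license absent → not met
4. transaction file checklist absent → not met
5. advertising compliance review 135 days ago vs limit 120 → not met
6. trust account balance $85,000 ≥ $75,000 → met
7. condition 'holds client earnest money' does not hold → requirement n/a → met
8. unresolved consumer complaints 3 ≤ 4 → met
Not met: 5 of 8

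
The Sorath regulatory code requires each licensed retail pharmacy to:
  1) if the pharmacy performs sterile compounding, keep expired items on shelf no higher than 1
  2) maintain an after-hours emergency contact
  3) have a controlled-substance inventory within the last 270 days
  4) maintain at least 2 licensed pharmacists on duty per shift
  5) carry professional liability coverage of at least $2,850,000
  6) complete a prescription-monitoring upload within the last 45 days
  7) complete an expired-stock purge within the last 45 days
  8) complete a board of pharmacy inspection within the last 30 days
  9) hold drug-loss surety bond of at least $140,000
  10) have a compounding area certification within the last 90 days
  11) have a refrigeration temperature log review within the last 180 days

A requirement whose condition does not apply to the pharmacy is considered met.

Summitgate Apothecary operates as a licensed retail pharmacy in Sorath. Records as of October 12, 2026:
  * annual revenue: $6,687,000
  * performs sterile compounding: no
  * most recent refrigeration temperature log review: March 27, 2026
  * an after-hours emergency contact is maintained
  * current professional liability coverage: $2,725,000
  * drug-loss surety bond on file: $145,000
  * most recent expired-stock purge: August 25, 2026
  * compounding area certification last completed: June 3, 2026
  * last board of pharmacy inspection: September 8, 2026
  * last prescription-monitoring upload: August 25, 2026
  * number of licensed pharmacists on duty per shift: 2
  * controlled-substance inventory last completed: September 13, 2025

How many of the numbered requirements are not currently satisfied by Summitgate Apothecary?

1. condition 'performs sterile compounding' does not hold → requirement n/a → met
2. after-hours emergency contact present → met
3. controlled-substance inventory 394 days ago vs limit 270 → not met
4. licensed pharmacists on duty per shift 2 ≥ 2 → met
5. professional liability coverage $2,725,000 < $2,850,000 → not met
6. prescription-monitoring upload 48 days ago vs limit 45 → not met
7. expired-stock purge 48 days ago vs limit 45 → not met
8. board of pharmacy inspection 34 days ago vs limit 30 → not met
9. drug-loss surety bond $145,000 ≥ $140,000 → met
10. compounding area certification 131 days ago vs limit 90 → not met
11. refrigeration temperature log review 199 days ago vs limit 180 → not met
Not met: 7 of 11

7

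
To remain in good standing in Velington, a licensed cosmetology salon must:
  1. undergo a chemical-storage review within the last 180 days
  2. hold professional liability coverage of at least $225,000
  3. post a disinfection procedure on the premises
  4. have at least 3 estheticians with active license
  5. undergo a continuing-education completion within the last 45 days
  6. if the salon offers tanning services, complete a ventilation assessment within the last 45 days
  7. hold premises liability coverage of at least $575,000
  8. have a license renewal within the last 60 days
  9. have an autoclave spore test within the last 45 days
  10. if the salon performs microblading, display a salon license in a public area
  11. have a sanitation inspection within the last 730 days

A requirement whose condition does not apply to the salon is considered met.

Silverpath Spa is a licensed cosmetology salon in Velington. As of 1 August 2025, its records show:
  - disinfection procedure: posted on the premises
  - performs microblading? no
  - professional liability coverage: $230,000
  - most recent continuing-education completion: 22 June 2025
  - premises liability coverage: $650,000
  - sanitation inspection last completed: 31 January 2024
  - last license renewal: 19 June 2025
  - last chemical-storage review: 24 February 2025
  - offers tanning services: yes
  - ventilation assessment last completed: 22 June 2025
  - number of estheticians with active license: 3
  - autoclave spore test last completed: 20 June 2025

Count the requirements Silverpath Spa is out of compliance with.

0

1. chemical-storage review 158 days ago vs limit 180 → met
2. professional liability coverage $230,000 ≥ $225,000 → met
3. disinfection procedure present → met
4. estheticians with active license 3 ≥ 3 → met
5. continuing-education completion 40 days ago vs limit 45 → met
6. condition 'offers tanning services' holds; ventilation assessment 40 days ago vs limit 45 → met
7. premises liability coverage $650,000 ≥ $575,000 → met
8. license renewal 43 days ago vs limit 60 → met
9. autoclave spore test 42 days ago vs limit 45 → met
10. condition 'performs microblading' does not hold → requirement n/a → met
11. sanitation inspection 548 days ago vs limit 730 → met
Not met: 0 of 11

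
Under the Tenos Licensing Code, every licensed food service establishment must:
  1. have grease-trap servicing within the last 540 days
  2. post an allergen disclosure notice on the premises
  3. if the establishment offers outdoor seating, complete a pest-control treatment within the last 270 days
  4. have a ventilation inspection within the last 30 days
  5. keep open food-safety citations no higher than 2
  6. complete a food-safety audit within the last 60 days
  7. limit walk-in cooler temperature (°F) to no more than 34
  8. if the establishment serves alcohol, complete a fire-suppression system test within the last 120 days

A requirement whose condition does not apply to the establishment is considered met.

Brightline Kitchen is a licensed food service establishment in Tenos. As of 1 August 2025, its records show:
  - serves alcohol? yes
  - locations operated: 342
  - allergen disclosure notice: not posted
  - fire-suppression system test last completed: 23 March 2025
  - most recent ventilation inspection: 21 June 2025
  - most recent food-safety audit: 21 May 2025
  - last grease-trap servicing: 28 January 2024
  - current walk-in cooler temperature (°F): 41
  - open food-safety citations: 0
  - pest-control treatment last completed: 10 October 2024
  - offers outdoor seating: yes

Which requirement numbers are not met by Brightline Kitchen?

1, 2, 3, 4, 6, 7, 8

1. grease-trap servicing 551 days ago vs limit 540 → not met
2. allergen disclosure notice absent → not met
3. condition 'offers outdoor seating' holds; pest-control treatment 295 days ago vs limit 270 → not met
4. ventilation inspection 41 days ago vs limit 30 → not met
5. open food-safety citations 0 ≤ 2 → met
6. food-safety audit 72 days ago vs limit 60 → not met
7. walk-in cooler temperature (°F) 41 > 34 → not met
8. condition 'serves alcohol' holds; fire-suppression system test 131 days ago vs limit 120 → not met
Not met: 1, 2, 3, 4, 6, 7, 8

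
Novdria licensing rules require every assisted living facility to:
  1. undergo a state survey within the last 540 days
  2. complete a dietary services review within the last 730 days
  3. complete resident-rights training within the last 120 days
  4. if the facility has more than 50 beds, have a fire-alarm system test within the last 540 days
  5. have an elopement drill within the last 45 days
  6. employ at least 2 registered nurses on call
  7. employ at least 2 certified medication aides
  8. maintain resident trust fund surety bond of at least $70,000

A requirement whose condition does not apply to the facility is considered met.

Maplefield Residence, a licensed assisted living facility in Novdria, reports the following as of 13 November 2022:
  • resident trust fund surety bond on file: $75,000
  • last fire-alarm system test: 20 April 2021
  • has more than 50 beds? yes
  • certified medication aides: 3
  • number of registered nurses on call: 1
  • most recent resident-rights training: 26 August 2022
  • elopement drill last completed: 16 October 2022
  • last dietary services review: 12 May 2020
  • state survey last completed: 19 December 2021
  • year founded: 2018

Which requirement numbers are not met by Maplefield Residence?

1. state survey 329 days ago vs limit 540 → met
2. dietary services review 915 days ago vs limit 730 → not met
3. resident-rights training 79 days ago vs limit 120 → met
4. condition 'has more than 50 beds' holds; fire-alarm system test 572 days ago vs limit 540 → not met
5. elopement drill 28 days ago vs limit 45 → met
6. registered nurses on call 1 < 2 → not met
7. certified medication aides 3 ≥ 2 → met
8. resident trust fund surety bond $75,000 ≥ $70,000 → met
Not met: 2, 4, 6

2, 4, 6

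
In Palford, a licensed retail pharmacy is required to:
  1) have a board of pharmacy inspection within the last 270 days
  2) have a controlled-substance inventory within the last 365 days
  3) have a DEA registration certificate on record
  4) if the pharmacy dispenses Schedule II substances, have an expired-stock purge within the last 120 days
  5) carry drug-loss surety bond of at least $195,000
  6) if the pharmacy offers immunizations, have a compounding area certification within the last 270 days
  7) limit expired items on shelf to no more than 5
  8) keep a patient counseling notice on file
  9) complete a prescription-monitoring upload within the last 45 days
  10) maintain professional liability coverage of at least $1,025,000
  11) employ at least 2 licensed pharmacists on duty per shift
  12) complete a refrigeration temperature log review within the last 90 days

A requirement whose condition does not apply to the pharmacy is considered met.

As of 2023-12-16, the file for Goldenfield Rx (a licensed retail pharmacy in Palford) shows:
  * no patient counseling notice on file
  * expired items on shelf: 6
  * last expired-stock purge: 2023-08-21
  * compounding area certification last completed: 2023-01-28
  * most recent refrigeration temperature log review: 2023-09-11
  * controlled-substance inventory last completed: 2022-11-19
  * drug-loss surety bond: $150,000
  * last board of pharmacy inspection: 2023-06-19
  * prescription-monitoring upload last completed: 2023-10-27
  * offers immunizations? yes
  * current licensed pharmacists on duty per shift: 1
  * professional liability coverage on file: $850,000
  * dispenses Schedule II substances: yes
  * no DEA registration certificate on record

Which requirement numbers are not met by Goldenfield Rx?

2, 3, 5, 6, 7, 8, 9, 10, 11, 12

1. board of pharmacy inspection 180 days ago vs limit 270 → met
2. controlled-substance inventory 392 days ago vs limit 365 → not met
3. DEA registration certificate absent → not met
4. condition 'dispenses Schedule II substances' holds; expired-stock purge 117 days ago vs limit 120 → met
5. drug-loss surety bond $150,000 < $195,000 → not met
6. condition 'offers immunizations' holds; compounding area certification 322 days ago vs limit 270 → not met
7. expired items on shelf 6 > 5 → not met
8. patient counseling notice absent → not met
9. prescription-monitoring upload 50 days ago vs limit 45 → not met
10. professional liability coverage $850,000 < $1,025,000 → not met
11. licensed pharmacists on duty per shift 1 < 2 → not met
12. refrigeration temperature log review 96 days ago vs limit 90 → not met
Not met: 2, 3, 5, 6, 7, 8, 9, 10, 11, 12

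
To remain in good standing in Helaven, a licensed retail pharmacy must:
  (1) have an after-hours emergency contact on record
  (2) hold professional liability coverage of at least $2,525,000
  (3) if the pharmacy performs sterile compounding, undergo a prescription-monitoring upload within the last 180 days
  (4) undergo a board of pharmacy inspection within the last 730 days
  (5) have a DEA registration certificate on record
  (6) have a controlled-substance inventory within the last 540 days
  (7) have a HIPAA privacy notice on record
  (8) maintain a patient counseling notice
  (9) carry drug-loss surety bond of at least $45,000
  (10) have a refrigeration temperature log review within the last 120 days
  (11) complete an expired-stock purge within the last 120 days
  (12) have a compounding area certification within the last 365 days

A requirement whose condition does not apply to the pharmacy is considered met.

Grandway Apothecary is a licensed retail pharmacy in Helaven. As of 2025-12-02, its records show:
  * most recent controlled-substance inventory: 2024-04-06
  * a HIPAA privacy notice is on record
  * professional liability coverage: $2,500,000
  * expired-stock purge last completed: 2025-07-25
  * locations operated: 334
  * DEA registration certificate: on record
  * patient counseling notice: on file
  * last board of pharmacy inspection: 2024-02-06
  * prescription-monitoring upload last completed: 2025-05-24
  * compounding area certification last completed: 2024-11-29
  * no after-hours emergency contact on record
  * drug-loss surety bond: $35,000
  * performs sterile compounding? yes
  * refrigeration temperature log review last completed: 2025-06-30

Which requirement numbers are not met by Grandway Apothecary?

1. after-hours emergency contact absent → not met
2. professional liability coverage $2,500,000 < $2,525,000 → not met
3. condition 'performs sterile compounding' holds; prescription-monitoring upload 192 days ago vs limit 180 → not met
4. board of pharmacy inspection 665 days ago vs limit 730 → met
5. DEA registration certificate present → met
6. controlled-substance inventory 605 days ago vs limit 540 → not met
7. HIPAA privacy notice present → met
8. patient counseling notice present → met
9. drug-loss surety bond $35,000 < $45,000 → not met
10. refrigeration temperature log review 155 days ago vs limit 120 → not met
11. expired-stock purge 130 days ago vs limit 120 → not met
12. compounding area certification 368 days ago vs limit 365 → not met
Not met: 1, 2, 3, 6, 9, 10, 11, 12

1, 2, 3, 6, 9, 10, 11, 12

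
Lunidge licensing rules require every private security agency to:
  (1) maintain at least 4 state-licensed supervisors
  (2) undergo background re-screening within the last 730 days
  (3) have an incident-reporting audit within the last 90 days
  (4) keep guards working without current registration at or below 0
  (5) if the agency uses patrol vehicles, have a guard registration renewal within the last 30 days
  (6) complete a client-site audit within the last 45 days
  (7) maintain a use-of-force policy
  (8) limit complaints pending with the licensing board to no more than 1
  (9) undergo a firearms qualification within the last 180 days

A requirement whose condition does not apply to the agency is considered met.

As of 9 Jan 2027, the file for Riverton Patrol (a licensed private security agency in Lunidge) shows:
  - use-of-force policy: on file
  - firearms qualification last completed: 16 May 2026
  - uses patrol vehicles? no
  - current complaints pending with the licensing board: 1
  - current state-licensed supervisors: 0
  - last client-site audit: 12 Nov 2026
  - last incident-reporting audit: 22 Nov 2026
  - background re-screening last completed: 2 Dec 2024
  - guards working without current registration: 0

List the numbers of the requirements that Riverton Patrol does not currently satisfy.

1. state-licensed supervisors 0 < 4 → not met
2. background re-screening 768 days ago vs limit 730 → not met
3. incident-reporting audit 48 days ago vs limit 90 → met
4. guards working without current registration 0 ≤ 0 → met
5. condition 'uses patrol vehicles' does not hold → requirement n/a → met
6. client-site audit 58 days ago vs limit 45 → not met
7. use-of-force policy present → met
8. complaints pending with the licensing board 1 ≤ 1 → met
9. firearms qualification 238 days ago vs limit 180 → not met
Not met: 1, 2, 6, 9

1, 2, 6, 9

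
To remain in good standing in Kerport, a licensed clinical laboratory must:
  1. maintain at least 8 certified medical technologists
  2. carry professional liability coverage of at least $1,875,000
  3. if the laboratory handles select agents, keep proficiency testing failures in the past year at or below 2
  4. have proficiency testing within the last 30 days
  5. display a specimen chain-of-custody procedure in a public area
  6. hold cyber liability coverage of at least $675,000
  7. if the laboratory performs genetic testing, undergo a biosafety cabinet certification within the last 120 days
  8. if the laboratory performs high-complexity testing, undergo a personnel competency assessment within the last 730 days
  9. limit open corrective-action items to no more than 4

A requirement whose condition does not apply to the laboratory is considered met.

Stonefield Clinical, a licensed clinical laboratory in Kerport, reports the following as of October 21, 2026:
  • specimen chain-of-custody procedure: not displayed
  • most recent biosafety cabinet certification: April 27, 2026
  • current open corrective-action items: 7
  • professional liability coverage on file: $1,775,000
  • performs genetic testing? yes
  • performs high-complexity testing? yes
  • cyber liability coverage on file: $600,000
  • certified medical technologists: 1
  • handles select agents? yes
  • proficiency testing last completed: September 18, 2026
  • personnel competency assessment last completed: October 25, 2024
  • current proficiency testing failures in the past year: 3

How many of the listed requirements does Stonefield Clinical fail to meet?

8

1. certified medical technologists 1 < 8 → not met
2. professional liability coverage $1,775,000 < $1,875,000 → not met
3. condition 'handles select agents' holds; proficiency testing failures in the past year 3 > 2 → not met
4. proficiency testing 33 days ago vs limit 30 → not met
5. specimen chain-of-custody procedure absent → not met
6. cyber liability coverage $600,000 < $675,000 → not met
7. condition 'performs genetic testing' holds; biosafety cabinet certification 177 days ago vs limit 120 → not met
8. condition 'performs high-complexity testing' holds; personnel competency assessment 726 days ago vs limit 730 → met
9. open corrective-action items 7 > 4 → not met
Not met: 8 of 9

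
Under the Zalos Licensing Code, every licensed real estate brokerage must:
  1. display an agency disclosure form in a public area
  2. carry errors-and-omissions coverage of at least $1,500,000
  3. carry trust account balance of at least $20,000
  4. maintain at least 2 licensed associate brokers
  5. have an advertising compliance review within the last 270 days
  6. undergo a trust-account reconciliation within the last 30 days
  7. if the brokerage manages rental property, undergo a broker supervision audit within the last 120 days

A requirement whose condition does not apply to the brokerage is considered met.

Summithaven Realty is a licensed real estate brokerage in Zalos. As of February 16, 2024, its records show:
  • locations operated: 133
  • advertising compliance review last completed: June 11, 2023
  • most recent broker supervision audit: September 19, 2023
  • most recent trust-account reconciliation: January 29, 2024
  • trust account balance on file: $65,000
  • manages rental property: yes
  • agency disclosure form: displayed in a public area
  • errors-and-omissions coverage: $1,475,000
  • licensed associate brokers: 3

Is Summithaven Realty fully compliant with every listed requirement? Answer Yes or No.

1. agency disclosure form present → met
2. errors-and-omissions coverage $1,475,000 < $1,500,000 → not met
3. trust account balance $65,000 ≥ $20,000 → met
4. licensed associate brokers 3 ≥ 2 → met
5. advertising compliance review 250 days ago vs limit 270 → met
6. trust-account reconciliation 18 days ago vs limit 30 → met
7. condition 'manages rental property' holds; broker supervision audit 150 days ago vs limit 120 → not met
Not met: 2, 7

No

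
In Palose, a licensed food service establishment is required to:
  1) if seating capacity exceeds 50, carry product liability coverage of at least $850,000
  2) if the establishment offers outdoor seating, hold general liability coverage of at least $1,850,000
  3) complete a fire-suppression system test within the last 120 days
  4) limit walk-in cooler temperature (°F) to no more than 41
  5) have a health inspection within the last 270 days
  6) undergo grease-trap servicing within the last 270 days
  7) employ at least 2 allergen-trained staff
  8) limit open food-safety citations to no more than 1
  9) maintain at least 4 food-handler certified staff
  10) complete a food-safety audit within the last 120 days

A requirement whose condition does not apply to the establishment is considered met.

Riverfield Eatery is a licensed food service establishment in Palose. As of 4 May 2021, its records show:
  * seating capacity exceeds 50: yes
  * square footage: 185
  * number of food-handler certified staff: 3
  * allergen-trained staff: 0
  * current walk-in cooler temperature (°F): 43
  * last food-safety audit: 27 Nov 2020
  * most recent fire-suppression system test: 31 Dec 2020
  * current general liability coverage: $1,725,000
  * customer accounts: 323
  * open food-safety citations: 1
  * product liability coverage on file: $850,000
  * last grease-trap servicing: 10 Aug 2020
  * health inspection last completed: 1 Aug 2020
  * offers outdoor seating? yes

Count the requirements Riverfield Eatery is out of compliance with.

7

1. condition 'seating capacity exceeds 50' holds; product liability coverage $850,000 ≥ $850,000 → met
2. condition 'offers outdoor seating' holds; general liability coverage $1,725,000 < $1,850,000 → not met
3. fire-suppression system test 124 days ago vs limit 120 → not met
4. walk-in cooler temperature (°F) 43 > 41 → not met
5. health inspection 276 days ago vs limit 270 → not met
6. grease-trap servicing 267 days ago vs limit 270 → met
7. allergen-trained staff 0 < 2 → not met
8. open food-safety citations 1 ≤ 1 → met
9. food-handler certified staff 3 < 4 → not met
10. food-safety audit 158 days ago vs limit 120 → not met
Not met: 7 of 10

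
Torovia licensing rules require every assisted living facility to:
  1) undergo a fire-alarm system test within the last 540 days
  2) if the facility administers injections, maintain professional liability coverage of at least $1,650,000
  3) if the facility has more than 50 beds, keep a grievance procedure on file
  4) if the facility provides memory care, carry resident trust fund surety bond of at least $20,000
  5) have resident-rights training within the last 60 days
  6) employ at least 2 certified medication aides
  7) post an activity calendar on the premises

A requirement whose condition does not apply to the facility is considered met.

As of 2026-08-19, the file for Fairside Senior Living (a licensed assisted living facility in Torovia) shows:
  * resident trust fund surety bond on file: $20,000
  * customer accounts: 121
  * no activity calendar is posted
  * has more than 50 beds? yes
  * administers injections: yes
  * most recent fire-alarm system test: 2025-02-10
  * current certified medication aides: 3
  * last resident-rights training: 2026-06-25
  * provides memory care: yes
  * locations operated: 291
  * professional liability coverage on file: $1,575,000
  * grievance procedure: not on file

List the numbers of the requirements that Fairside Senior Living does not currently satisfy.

1. fire-alarm system test 555 days ago vs limit 540 → not met
2. condition 'administers injections' holds; professional liability coverage $1,575,000 < $1,650,000 → not met
3. condition 'has more than 50 beds' holds; grievance procedure absent → not met
4. condition 'provides memory care' holds; resident trust fund surety bond $20,000 ≥ $20,000 → met
5. resident-rights training 55 days ago vs limit 60 → met
6. certified medication aides 3 ≥ 2 → met
7. activity calendar absent → not met
Not met: 1, 2, 3, 7

1, 2, 3, 7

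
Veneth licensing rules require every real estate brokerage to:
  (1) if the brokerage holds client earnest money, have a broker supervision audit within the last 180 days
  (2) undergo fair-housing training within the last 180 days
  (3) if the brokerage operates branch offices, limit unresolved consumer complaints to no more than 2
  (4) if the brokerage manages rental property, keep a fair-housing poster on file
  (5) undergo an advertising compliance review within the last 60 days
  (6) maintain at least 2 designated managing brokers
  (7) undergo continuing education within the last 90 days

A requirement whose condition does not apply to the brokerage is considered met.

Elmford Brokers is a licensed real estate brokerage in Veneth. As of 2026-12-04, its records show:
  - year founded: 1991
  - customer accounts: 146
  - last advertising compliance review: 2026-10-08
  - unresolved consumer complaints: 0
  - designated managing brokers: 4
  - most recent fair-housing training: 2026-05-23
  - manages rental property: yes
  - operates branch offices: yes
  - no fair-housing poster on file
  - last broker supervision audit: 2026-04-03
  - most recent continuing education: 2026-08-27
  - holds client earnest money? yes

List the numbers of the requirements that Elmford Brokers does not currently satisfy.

1. condition 'holds client earnest money' holds; broker supervision audit 245 days ago vs limit 180 → not met
2. fair-housing training 195 days ago vs limit 180 → not met
3. condition 'operates branch offices' holds; unresolved consumer complaints 0 ≤ 2 → met
4. condition 'manages rental property' holds; fair-housing poster absent → not met
5. advertising compliance review 57 days ago vs limit 60 → met
6. designated managing brokers 4 ≥ 2 → met
7. continuing education 99 days ago vs limit 90 → not met
Not met: 1, 2, 4, 7

1, 2, 4, 7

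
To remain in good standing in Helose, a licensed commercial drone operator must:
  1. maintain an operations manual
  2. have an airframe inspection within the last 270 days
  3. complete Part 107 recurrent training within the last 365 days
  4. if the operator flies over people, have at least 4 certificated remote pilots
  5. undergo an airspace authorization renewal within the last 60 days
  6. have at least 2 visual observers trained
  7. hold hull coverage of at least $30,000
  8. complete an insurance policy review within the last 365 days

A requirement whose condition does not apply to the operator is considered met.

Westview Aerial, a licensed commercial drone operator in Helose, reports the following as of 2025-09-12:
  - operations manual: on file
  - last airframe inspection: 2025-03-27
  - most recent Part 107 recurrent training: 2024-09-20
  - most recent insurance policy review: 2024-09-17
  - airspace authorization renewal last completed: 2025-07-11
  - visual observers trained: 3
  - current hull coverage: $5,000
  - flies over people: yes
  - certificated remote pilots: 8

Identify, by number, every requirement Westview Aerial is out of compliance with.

1. operations manual present → met
2. airframe inspection 169 days ago vs limit 270 → met
3. Part 107 recurrent training 357 days ago vs limit 365 → met
4. condition 'flies over people' holds; certificated remote pilots 8 ≥ 4 → met
5. airspace authorization renewal 63 days ago vs limit 60 → not met
6. visual observers trained 3 ≥ 2 → met
7. hull coverage $5,000 < $30,000 → not met
8. insurance policy review 360 days ago vs limit 365 → met
Not met: 5, 7

5, 7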